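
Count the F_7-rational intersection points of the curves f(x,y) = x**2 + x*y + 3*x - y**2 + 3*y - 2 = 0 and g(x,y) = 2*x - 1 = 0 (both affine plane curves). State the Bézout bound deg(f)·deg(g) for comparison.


Common zeros: ∅; count = 0; Bézout bound = 2.

deg(f) = 2, deg(g) = 1, so Bézout bound = 2.
Scan x ∈ F_7. For each x, list the y ∈ F_7 with f(x, y) ≡ 0 and those with g(x, y) ≡ 0 (mod 7); the common zeros in that column are the intersection.
  x = 0: f ≡ 0 at y ∈ {1, 2}; g ≡ 0 at y ∈ ∅; common: ∅.
  x = 1: f ≡ 0 at y ∈ ∅; g ≡ 0 at y ∈ ∅; common: ∅.
  x = 2: f ≡ 0 at y ∈ {2, 3}; g ≡ 0 at y ∈ ∅; common: ∅.
  x = 3: f ≡ 0 at y ∈ {1, 5}; g ≡ 0 at y ∈ ∅; common: ∅.
  x = 4: f ≡ 0 at y ∈ ∅; g ≡ 0 at y ∈ {0, 1, 2, 3, 4, 5, 6}; common: ∅.
  x = 5: f ≡ 0 at y ∈ ∅; g ≡ 0 at y ∈ ∅; common: ∅.
  x = 6: f ≡ 0 at y ∈ {3, 6}; g ≡ 0 at y ∈ ∅; common: ∅.
Collecting: common zeros = ∅, so the count is 0.
Comparison with the Bézout bound: 0 ≤ 2 = deg(f)·deg(g), as expected for curves with no common component (the affine F_7-count falls short of the bound because intersections may lie at infinity, over extension fields, or carry multiplicity).


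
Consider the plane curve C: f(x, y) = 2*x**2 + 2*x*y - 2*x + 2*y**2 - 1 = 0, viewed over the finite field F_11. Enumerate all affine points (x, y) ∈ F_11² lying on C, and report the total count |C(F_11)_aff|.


Affine F_11-points: {(1, 2), (1, 8), (2, 3), (2, 6), (3, 0), (3, 8), (4, 1), (4, 6), (7, 1), (7, 3), (9, 0), (9, 2)}; count = 12.

For each of the 121 pairs (x, y) ∈ F_11², evaluate f(x, y) mod 11. Record the zeros.
  x = 0: [0↦10, 1↦1, 2↦7, 3↦6, 4↦9, 5↦5, 6↦5, 7↦9, 8↦6, 9↦7, 10↦1]  zeros at y ∈ ∅
  x = 1: [0↦10, 1↦3, 2↦0, 3↦1, 4↦6, 5↦4, 6↦6, 7↦1, 8↦0, 9↦3, 10↦10]  zeros at y ∈ {2, 8}
  x = 2: [0↦3, 1↦9, 2↦8, 3↦0, 4↦7, 5↦7, 6↦0, 7↦8, 8↦9, 9↦3, 10↦1]  zeros at y ∈ {3, 6}
  x = 3: [0↦0, 1↦8, 2↦9, 3↦3, 4↦1, 5↦3, 6↦9, 7↦8, 8↦0, 9↦7, 10↦7]  zeros at y ∈ {0, 8}
  x = 4: [0↦1, 1↦0, 2↦3, 3↦10, 4↦10, 5↦3, 6↦0, 7↦1, 8↦6, 9↦4, 10↦6]  zeros at y ∈ {1, 6}
  x = 5: [0↦6, 1↦7, 2↦1, 3↦10, 4↦1, 5↦7, 6↦6, 7↦9, 8↦5, 9↦5, 10↦9]  zeros at y ∈ ∅
  x = 6: [0↦4, 1↦7, 2↦3, 3↦3, 4↦7, 5↦4, 6↦5, 7↦10, 8↦8, 9↦10, 10↦5]  zeros at y ∈ ∅
  x = 7: [0↦6, 1↦0, 2↦9, 3↦0, 4↦6, 5↦5, 6↦8, 7↦4, 8↦4, 9↦8, 10↦5]  zeros at y ∈ {1, 3}
  x = 8: [0↦1, 1↦8, 2↦8, 3↦1, 4↦9, 5↦10, 6↦4, 7↦2, 8↦4, 9↦10, 10↦9]  zeros at y ∈ ∅
  x = 9: [0↦0, 1↦9, 2↦0, 3↦6, 4↦5, 5↦8, 6↦4, 7↦4, 8↦8, 9↦5, 10↦6]  zeros at y ∈ {0, 2}
  x = 10: [0↦3, 1↦3, 2↦7, 3↦4, 4↦5, 5↦10, 6↦8, 7↦10, 8↦5, 9↦4, 10↦7]  zeros at y ∈ ∅
Collecting zeros: affine points = {(1, 2), (1, 8), (2, 3), (2, 6), (3, 0), (3, 8), (4, 1), (4, 6), (7, 1), (7, 3), (9, 0), (9, 2)}.
Total count |C(F_11)_aff| = 12.


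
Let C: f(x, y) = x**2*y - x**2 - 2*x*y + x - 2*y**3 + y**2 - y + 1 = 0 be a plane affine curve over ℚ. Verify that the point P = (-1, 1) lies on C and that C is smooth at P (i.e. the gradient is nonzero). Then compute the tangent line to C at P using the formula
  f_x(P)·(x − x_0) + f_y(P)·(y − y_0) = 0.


Tangent line at P: -x - 2*y + 1 = 0.

Step 1: f(-1, 1) = 0, so P lies on C.
Step 2: partial derivatives
  f_x(x, y) = 2*x*y - 2*x - 2*y + 1, f_y(x, y) = x**2 - 2*x - 6*y**2 + 2*y - 1.
  f_x(P) = -1, f_y(P) = -2 (gradient nonzero, so P is smooth).
Step 3: tangent line at P: -1·(x − -1) + -2·(y − 1) = 0.
Expanding: -x - 2*y + 1 = 0.


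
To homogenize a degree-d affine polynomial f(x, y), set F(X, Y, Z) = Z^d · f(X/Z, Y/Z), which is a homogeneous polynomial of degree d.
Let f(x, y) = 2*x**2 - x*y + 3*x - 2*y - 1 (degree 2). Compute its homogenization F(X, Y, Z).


F(X, Y, Z) = 2*X**2 - X*Y + 3*X*Z - 2*Y*Z - Z**2

deg(f) = 2.
Substitute x = X/Z, y = Y/Z into f, then multiply by Z^2.
  monomial 2·x^2·y^0 ↦ 2·X^2·Y^0·Z^0.
  monomial -1·x^1·y^1 ↦ -1·X^1·Y^1·Z^0.
  monomial 3·x^1·y^0 ↦ 3·X^1·Y^0·Z^1.
  monomial -2·x^0·y^1 ↦ -2·X^0·Y^1·Z^1.
  monomial -1·x^0·y^0 ↦ -1·X^0·Y^0·Z^2.
Collecting: F(X, Y, Z) = 2*X**2 - X*Y + 3*X*Z - 2*Y*Z - Z**2.


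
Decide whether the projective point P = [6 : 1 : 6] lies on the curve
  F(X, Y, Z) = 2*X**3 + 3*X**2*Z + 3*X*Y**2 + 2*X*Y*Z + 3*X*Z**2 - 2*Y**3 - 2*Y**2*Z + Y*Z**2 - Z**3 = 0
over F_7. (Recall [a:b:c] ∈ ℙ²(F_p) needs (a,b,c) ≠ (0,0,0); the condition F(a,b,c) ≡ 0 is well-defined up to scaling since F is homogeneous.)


F(6,1,6) ≡ 0 (mod 7); P is on the curve.

Evaluate F(6, 1, 6) term-by-term (mod 7).
  2*X**3 ↦ 2·216·1·1 = 432
  3*X**2*Z ↦ 3·36·1·6 = 648
  3*X*Y**2 ↦ 3·6·1·1 = 18
  2*X*Y*Z ↦ 2·6·1·6 = 72
  3*X*Z**2 ↦ 3·6·1·36 = 648
  -2*Y**3 ↦ -2·1·1·1 = -2
  -2*Y**2*Z ↦ -2·1·1·6 = -12
  Y*Z**2 ↦ 1·1·1·36 = 36
  -Z**3 ↦ -1·1·1·216 = -216
Sum: F(6, 1, 6) = (432) + (648) + (18) + (72) + (648) + (-2) + (-12) + (36) + (-216) = 1624.
Reducing mod 7: 1624 ≡ 0 (mod 7).
Since F(a, b, c) ≡ 0 (mod 7), P lies on the curve.


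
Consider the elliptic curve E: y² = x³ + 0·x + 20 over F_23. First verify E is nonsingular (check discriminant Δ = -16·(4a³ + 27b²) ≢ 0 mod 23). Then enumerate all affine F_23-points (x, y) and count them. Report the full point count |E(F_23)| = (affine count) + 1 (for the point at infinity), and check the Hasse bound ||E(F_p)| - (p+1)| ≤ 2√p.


Affine points = {(3, 1), (3, 22), (6, 11), (6, 12), (7, 8), (7, 15), (8, 7), (8, 16), (9, 6), (9, 17), (10, 10), (10, 13), (12, 0), (13, 3), (13, 20), (14, 2), (14, 21), (19, 5), (19, 18), (20, 4), (20, 19), (21, 9), (21, 14)}; affine count = 23; |E(F_23)| = 24.

Discriminant check: Δ ∝ 4a³ + 27b² = 4·0³ + 27·20² = 4·0 + 27·400 ≡ 13 (mod 23). Nonzero ⇒ E is nonsingular.
For each x ∈ F_23, compute rhs = x³ + 0·x + 20 mod 23, then count y ∈ F_23 with y² ≡ rhs.
  x = 0: rhs = 20, matching y values: none (0 points).
  x = 1: rhs = 21, matching y values: none (0 points).
  x = 2: rhs = 5, matching y values: none (0 points).
  x = 3: rhs = 1, matching y values: 1, 22 (2 points).
  x = 4: rhs = 15, matching y values: none (0 points).
  x = 5: rhs = 7, matching y values: none (0 points).
  x = 6: rhs = 6, matching y values: 11, 12 (2 points).
  x = 7: rhs = 18, matching y values: 8, 15 (2 points).
  x = 8: rhs = 3, matching y values: 7, 16 (2 points).
  x = 9: rhs = 13, matching y values: 6, 17 (2 points).
  x = 10: rhs = 8, matching y values: 10, 13 (2 points).
  x = 11: rhs = 17, matching y values: none (0 points).
  x = 12: rhs = 0, matching y values: 0 (1 points).
  x = 13: rhs = 9, matching y values: 3, 20 (2 points).
  x = 14: rhs = 4, matching y values: 2, 21 (2 points).
  x = 15: rhs = 14, matching y values: none (0 points).
  x = 16: rhs = 22, matching y values: none (0 points).
  x = 17: rhs = 11, matching y values: none (0 points).
  x = 18: rhs = 10, matching y values: none (0 points).
  x = 19: rhs = 2, matching y values: 5, 18 (2 points).
  x = 20: rhs = 16, matching y values: 4, 19 (2 points).
  x = 21: rhs = 12, matching y values: 9, 14 (2 points).
  x = 22: rhs = 19, matching y values: none (0 points).
Total affine count: 23.
Full point count |E(F_23)| = 23 + 1 = 24.
Hasse bound: |24 − (23+1)| = |0| = 0 ≤ 2√23 ≈ 9.5917 ✓.


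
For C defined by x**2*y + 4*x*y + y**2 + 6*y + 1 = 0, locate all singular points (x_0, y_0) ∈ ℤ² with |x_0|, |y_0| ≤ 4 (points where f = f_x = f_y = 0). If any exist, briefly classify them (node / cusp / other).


Singular points: {(-2, -1)}; classification: node.

Compute partial derivatives:
  f_x = 2*x*y + 4*y.
  f_y = x**2 + 4*x + 2*y + 6.
Scan x_0 ∈ {−4, ..., 4}. For each x_0, f_y(x_0, y) is a polynomial in y; find its integer roots y ∈ {−4, ..., 4}, then test f_x and f at those candidates.
  x = -4: f_y(-4, y) = 2*y + 6; vanishes at y ∈ {-3}. (-4, -3): f_x = 12 ≠ 0.
  x = -3: f_y(-3, y) = 2*y + 3; no integer root y with |y| ≤ 4.
  x = -2: f_y(-2, y) = 2*y + 2; vanishes at y ∈ {-1}. (-2, -1): f_x = 0, f = 0 — SINGULAR.
  x = -1: f_y(-1, y) = 2*y + 3; no integer root y with |y| ≤ 4.
  x = 0: f_y(0, y) = 2*y + 6; vanishes at y ∈ {-3}. (0, -3): f_x = -12 ≠ 0.
  x = 1: f_y(1, y) = 2*y + 11; no integer root y with |y| ≤ 4.
  x = 2: f_y(2, y) = 2*y + 18; no integer root y with |y| ≤ 4.
  x = 3: f_y(3, y) = 2*y + 27; no integer root y with |y| ≤ 4.
  x = 4: f_y(4, y) = 2*y + 38; no integer root y with |y| ≤ 4.
Only singular point on the grid: (-2, -1).
Classify: substitute x = -2 + u, y = -1 + v and expand: f = u**2*v - u**2 + v**2.
No constant or linear terms (consistent with a singular point). Quadratic part: -u**2 + v**2. Cubic part: u**2*v.
The quadratic part v**2 - u**2 = (v − u)(v + u) splits into two distinct linear factors, so there are two distinct tangent lines y − -1 = ±(x − -2) — this is a node (ordinary double point).
Classification: node.


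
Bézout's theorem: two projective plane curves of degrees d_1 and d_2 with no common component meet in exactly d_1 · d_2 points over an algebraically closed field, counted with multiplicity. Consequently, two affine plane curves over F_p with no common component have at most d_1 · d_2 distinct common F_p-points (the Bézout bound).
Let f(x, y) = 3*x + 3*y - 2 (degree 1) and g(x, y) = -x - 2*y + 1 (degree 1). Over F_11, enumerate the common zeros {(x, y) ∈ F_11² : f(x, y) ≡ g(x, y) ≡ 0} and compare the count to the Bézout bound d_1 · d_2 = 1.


Common zeros: {(4, 4)}; count = 1; Bézout bound = 1.

deg(f) = 1, deg(g) = 1, so Bézout bound = 1.
Scan x ∈ F_11. For each x, list the y ∈ F_11 with f(x, y) ≡ 0 and those with g(x, y) ≡ 0 (mod 11); the common zeros in that column are the intersection.
  x = 0: f ≡ 0 at y ∈ {8}; g ≡ 0 at y ∈ {6}; common: ∅.
  x = 1: f ≡ 0 at y ∈ {7}; g ≡ 0 at y ∈ {0}; common: ∅.
  x = 2: f ≡ 0 at y ∈ {6}; g ≡ 0 at y ∈ {5}; common: ∅.
  x = 3: f ≡ 0 at y ∈ {5}; g ≡ 0 at y ∈ {10}; common: ∅.
  x = 4: f ≡ 0 at y ∈ {4}; g ≡ 0 at y ∈ {4}; common: {4}.
  x = 5: f ≡ 0 at y ∈ {3}; g ≡ 0 at y ∈ {9}; common: ∅.
  x = 6: f ≡ 0 at y ∈ {2}; g ≡ 0 at y ∈ {3}; common: ∅.
  x = 7: f ≡ 0 at y ∈ {1}; g ≡ 0 at y ∈ {8}; common: ∅.
  x = 8: f ≡ 0 at y ∈ {0}; g ≡ 0 at y ∈ {2}; common: ∅.
  x = 9: f ≡ 0 at y ∈ {10}; g ≡ 0 at y ∈ {7}; common: ∅.
  x = 10: f ≡ 0 at y ∈ {9}; g ≡ 0 at y ∈ {1}; common: ∅.
Collecting: common zeros = {(4, 4)}, so the count is 1.
Comparison with the Bézout bound: 1 ≤ 1 = deg(f)·deg(g), as expected for curves with no common component (the bound is attained).


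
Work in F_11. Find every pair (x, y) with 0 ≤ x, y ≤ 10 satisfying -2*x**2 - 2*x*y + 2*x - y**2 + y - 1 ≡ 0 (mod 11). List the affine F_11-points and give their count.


Affine F_11-points: {(2, 4), (4, 1), (4, 3), (5, 3), (5, 10), (6, 4), (6, 7), (7, 1), (7, 8), (8, 8), (8, 10), (10, 7)}; count = 12.

For each of the 121 pairs (x, y) ∈ F_11², evaluate f(x, y) mod 11. Record the zeros.
  x = 0: [0↦10, 1↦10, 2↦8, 3↦4, 4↦9, 5↦1, 6↦2, 7↦1, 8↦9, 9↦4, 10↦8]  zeros at y ∈ ∅
  x = 1: [0↦10, 1↦8, 2↦4, 3↦9, 4↦1, 5↦2, 6↦1, 7↦9, 8↦4, 9↦8, 10↦10]  zeros at y ∈ ∅
  x = 2: [0↦6, 1↦2, 2↦7, 3↦10, 4↦0, 5↦10, 6↦7, 7↦2, 8↦6, 9↦8, 10↦8]  zeros at y ∈ {4}
  x = 3: [0↦9, 1↦3, 2↦6, 3↦7, 4↦6, 5↦3, 6↦9, 7↦2, 8↦4, 9↦4, 10↦2]  zeros at y ∈ ∅
  x = 4: [0↦8, 1↦0, 2↦1, 3↦0, 4↦8, 5↦3, 6↦7, 7↦9, 8↦9, 9↦7, 10↦3]  zeros at y ∈ {1, 3}
  x = 5: [0↦3, 1↦4, 2↦3, 3↦0, 4↦6, 5↦10, 6↦1, 7↦1, 8↦10, 9↦6, 10↦0]  zeros at y ∈ {3, 10}
  x = 6: [0↦5, 1↦4, 2↦1, 3↦7, 4↦0, 5↦2, 6↦2, 7↦0, 8↦7, 9↦1, 10↦4]  zeros at y ∈ {4, 7}
  x = 7: [0↦3, 1↦0, 2↦6, 3↦10, 4↦1, 5↦1, 6↦10, 7↦6, 8↦0, 9↦3, 10↦4]  zeros at y ∈ {1, 8}
  x = 8: [0↦8, 1↦3, 2↦7, 3↦9, 4↦9, 5↦7, 6↦3, 7↦8, 8↦0, 9↦1, 10↦0]  zeros at y ∈ {8, 10}
  x = 9: [0↦9, 1↦2, 2↦4, 3↦4, 4↦2, 5↦9, 6↦3, 7↦6, 8↦7, 9↦6, 10↦3]  zeros at y ∈ ∅
  x = 10: [0↦6, 1↦8, 2↦8, 3↦6, 4↦2, 5↦7, 6↦10, 7↦0, 8↦10, 9↦7, 10↦2]  zeros at y ∈ {7}
Collecting zeros: affine points = {(2, 4), (4, 1), (4, 3), (5, 3), (5, 10), (6, 4), (6, 7), (7, 1), (7, 8), (8, 8), (8, 10), (10, 7)}.
Total count |C(F_11)_aff| = 12.


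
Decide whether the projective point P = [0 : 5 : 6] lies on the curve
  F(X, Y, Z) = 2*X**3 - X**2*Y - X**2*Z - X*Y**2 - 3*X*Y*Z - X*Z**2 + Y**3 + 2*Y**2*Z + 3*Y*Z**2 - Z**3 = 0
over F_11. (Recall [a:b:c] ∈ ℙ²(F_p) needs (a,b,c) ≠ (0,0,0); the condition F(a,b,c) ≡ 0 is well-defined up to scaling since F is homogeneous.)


F(0,5,6) ≡ 1 (mod 11); P is NOT on the curve.

Evaluate F(0, 5, 6) term-by-term (mod 11).
  2*X**3 ↦ 2·0·1·1 = 0
  -X**2*Y ↦ -1·0·5·1 = 0
  -X**2*Z ↦ -1·0·1·6 = 0
  -X*Y**2 ↦ -1·0·25·1 = 0
  -3*X*Y*Z ↦ -3·0·5·6 = 0
  -X*Z**2 ↦ -1·0·1·36 = 0
  Y**3 ↦ 1·1·125·1 = 125
  2*Y**2*Z ↦ 2·1·25·6 = 300
  3*Y*Z**2 ↦ 3·1·5·36 = 540
  -Z**3 ↦ -1·1·1·216 = -216
Sum: F(0, 5, 6) = (0) + (0) + (0) + (0) + (0) + (0) + (125) + (300) + (540) + (-216) = 749.
Reducing mod 11: 749 ≡ 1 (mod 11).
Since F(a, b, c) ≡ 1 ≠ 0 (mod 11), P does NOT lie on the curve.


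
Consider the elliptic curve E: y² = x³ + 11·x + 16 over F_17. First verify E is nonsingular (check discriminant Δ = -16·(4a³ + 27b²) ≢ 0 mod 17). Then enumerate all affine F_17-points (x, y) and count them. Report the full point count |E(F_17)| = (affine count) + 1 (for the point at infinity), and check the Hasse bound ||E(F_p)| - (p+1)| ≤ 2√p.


Affine points = {(0, 4), (0, 13), (3, 5), (3, 12), (5, 3), (5, 14), (6, 3), (6, 14), (8, 2), (8, 15), (10, 2), (10, 15), (16, 2), (16, 15)}; affine count = 14; |E(F_17)| = 15.

Discriminant check: Δ ∝ 4a³ + 27b² = 4·11³ + 27·16² = 4·1331 + 27·256 ≡ 13 (mod 17). Nonzero ⇒ E is nonsingular.
For each x ∈ F_17, compute rhs = x³ + 11·x + 16 mod 17, then count y ∈ F_17 with y² ≡ rhs.
  x = 0: rhs = 16, matching y values: 4, 13 (2 points).
  x = 1: rhs = 11, matching y values: none (0 points).
  x = 2: rhs = 12, matching y values: none (0 points).
  x = 3: rhs = 8, matching y values: 5, 12 (2 points).
  x = 4: rhs = 5, matching y values: none (0 points).
  x = 5: rhs = 9, matching y values: 3, 14 (2 points).
  x = 6: rhs = 9, matching y values: 3, 14 (2 points).
  x = 7: rhs = 11, matching y values: none (0 points).
  x = 8: rhs = 4, matching y values: 2, 15 (2 points).
  x = 9: rhs = 11, matching y values: none (0 points).
  x = 10: rhs = 4, matching y values: 2, 15 (2 points).
  x = 11: rhs = 6, matching y values: none (0 points).
  x = 12: rhs = 6, matching y values: none (0 points).
  x = 13: rhs = 10, matching y values: none (0 points).
  x = 14: rhs = 7, matching y values: none (0 points).
  x = 15: rhs = 3, matching y values: none (0 points).
  x = 16: rhs = 4, matching y values: 2, 15 (2 points).
Total affine count: 14.
Full point count |E(F_17)| = 14 + 1 = 15.
Hasse bound: |15 − (17+1)| = |-3| = 3 ≤ 2√17 ≈ 8.2462 ✓.


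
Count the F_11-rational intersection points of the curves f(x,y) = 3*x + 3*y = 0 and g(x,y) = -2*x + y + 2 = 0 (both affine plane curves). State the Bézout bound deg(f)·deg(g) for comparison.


Common zeros: {(8, 3)}; count = 1; Bézout bound = 1.

deg(f) = 1, deg(g) = 1, so Bézout bound = 1.
Scan x ∈ F_11. For each x, list the y ∈ F_11 with f(x, y) ≡ 0 and those with g(x, y) ≡ 0 (mod 11); the common zeros in that column are the intersection.
  x = 0: f ≡ 0 at y ∈ {0}; g ≡ 0 at y ∈ {9}; common: ∅.
  x = 1: f ≡ 0 at y ∈ {10}; g ≡ 0 at y ∈ {0}; common: ∅.
  x = 2: f ≡ 0 at y ∈ {9}; g ≡ 0 at y ∈ {2}; common: ∅.
  x = 3: f ≡ 0 at y ∈ {8}; g ≡ 0 at y ∈ {4}; common: ∅.
  x = 4: f ≡ 0 at y ∈ {7}; g ≡ 0 at y ∈ {6}; common: ∅.
  x = 5: f ≡ 0 at y ∈ {6}; g ≡ 0 at y ∈ {8}; common: ∅.
  x = 6: f ≡ 0 at y ∈ {5}; g ≡ 0 at y ∈ {10}; common: ∅.
  x = 7: f ≡ 0 at y ∈ {4}; g ≡ 0 at y ∈ {1}; common: ∅.
  x = 8: f ≡ 0 at y ∈ {3}; g ≡ 0 at y ∈ {3}; common: {3}.
  x = 9: f ≡ 0 at y ∈ {2}; g ≡ 0 at y ∈ {5}; common: ∅.
  x = 10: f ≡ 0 at y ∈ {1}; g ≡ 0 at y ∈ {7}; common: ∅.
Collecting: common zeros = {(8, 3)}, so the count is 1.
Comparison with the Bézout bound: 1 ≤ 1 = deg(f)·deg(g), as expected for curves with no common component (the bound is attained).


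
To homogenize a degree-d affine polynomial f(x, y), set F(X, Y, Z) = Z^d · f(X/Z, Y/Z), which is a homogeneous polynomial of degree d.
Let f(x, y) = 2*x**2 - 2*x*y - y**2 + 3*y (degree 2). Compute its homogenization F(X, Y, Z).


F(X, Y, Z) = 2*X**2 - 2*X*Y - Y**2 + 3*Y*Z

deg(f) = 2.
Substitute x = X/Z, y = Y/Z into f, then multiply by Z^2.
  monomial 2·x^2·y^0 ↦ 2·X^2·Y^0·Z^0.
  monomial -2·x^1·y^1 ↦ -2·X^1·Y^1·Z^0.
  monomial -1·x^0·y^2 ↦ -1·X^0·Y^2·Z^0.
  monomial 3·x^0·y^1 ↦ 3·X^0·Y^1·Z^1.
Collecting: F(X, Y, Z) = 2*X**2 - 2*X*Y - Y**2 + 3*Y*Z.


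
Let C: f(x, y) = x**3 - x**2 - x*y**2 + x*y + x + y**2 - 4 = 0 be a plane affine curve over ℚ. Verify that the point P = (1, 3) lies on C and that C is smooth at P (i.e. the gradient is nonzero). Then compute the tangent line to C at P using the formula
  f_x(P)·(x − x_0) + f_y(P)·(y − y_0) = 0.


Tangent line at P: -4*x + y + 1 = 0.

Step 1: f(1, 3) = 0, so P lies on C.
Step 2: partial derivatives
  f_x(x, y) = 3*x**2 - 2*x - y**2 + y + 1, f_y(x, y) = -2*x*y + x + 2*y.
  f_x(P) = -4, f_y(P) = 1 (gradient nonzero, so P is smooth).
Step 3: tangent line at P: -4·(x − 1) + 1·(y − 3) = 0.
Expanding: -4*x + y + 1 = 0.


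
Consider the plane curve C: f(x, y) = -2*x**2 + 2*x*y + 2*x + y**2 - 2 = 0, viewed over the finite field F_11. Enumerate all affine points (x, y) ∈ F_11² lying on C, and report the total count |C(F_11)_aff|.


Affine F_11-points: {(1, 4), (1, 5), (3, 7), (3, 9), (4, 4), (4, 10), (5, 5), (5, 7), (7, 9), (7, 10)}; count = 10.

For each of the 121 pairs (x, y) ∈ F_11², evaluate f(x, y) mod 11. Record the zeros.
  x = 0: [0↦9, 1↦10, 2↦2, 3↦7, 4↦3, 5↦1, 6↦1, 7↦3, 8↦7, 9↦2, 10↦10]  zeros at y ∈ ∅
  x = 1: [0↦9, 1↦1, 2↦6, 3↦2, 4↦0, 5↦0, 6↦2, 7↦6, 8↦1, 9↦9, 10↦8]  zeros at y ∈ {4, 5}
  x = 2: [0↦5, 1↦10, 2↦6, 3↦4, 4↦4, 5↦6, 6↦10, 7↦5, 8↦2, 9↦1, 10↦2]  zeros at y ∈ ∅
  x = 3: [0↦8, 1↦4, 2↦2, 3↦2, 4↦4, 5↦8, 6↦3, 7↦0, 8↦10, 9↦0, 10↦3]  zeros at y ∈ {7, 9}
  x = 4: [0↦7, 1↦5, 2↦5, 3↦7, 4↦0, 5↦6, 6↦3, 7↦2, 8↦3, 9↦6, 10↦0]  zeros at y ∈ {4, 10}
  x = 5: [0↦2, 1↦2, 2↦4, 3↦8, 4↦3, 5↦0, 6↦10, 7↦0, 8↦3, 9↦8, 10↦4]  zeros at y ∈ {5, 7}
  x = 6: [0↦4, 1↦6, 2↦10, 3↦5, 4↦2, 5↦1, 6↦2, 7↦5, 8↦10, 9↦6, 10↦4]  zeros at y ∈ ∅
  x = 7: [0↦2, 1↦6, 2↦1, 3↦9, 4↦8, 5↦9, 6↦1, 7↦6, 8↦2, 9↦0, 10↦0]  zeros at y ∈ {9, 10}
  x = 8: [0↦7, 1↦2, 2↦10, 3↦9, 4↦10, 5↦2, 6↦7, 7↦3, 8↦1, 9↦1, 10↦3]  zeros at y ∈ ∅
  x = 9: [0↦8, 1↦5, 2↦4, 3↦5, 4↦8, 5↦2, 6↦9, 7↦7, 8↦7, 9↦9, 10↦2]  zeros at y ∈ ∅
  x = 10: [0↦5, 1↦4, 2↦5, 3↦8, 4↦2, 5↦9, 6↦7, 7↦7, 8↦9, 9↦2, 10↦8]  zeros at y ∈ ∅
Collecting zeros: affine points = {(1, 4), (1, 5), (3, 7), (3, 9), (4, 4), (4, 10), (5, 5), (5, 7), (7, 9), (7, 10)}.
Total count |C(F_11)_aff| = 10.


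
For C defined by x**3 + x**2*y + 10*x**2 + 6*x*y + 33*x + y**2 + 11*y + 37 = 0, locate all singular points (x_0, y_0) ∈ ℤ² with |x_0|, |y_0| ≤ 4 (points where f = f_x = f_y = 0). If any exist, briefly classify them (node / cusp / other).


Singular points: {(-3, -1)}; classification: cusp.

Compute partial derivatives:
  f_x = 3*x**2 + 2*x*y + 20*x + 6*y + 33.
  f_y = x**2 + 6*x + 2*y + 11.
Scan x_0 ∈ {−4, ..., 4}. For each x_0, f_y(x_0, y) is a polynomial in y; find its integer roots y ∈ {−4, ..., 4}, then test f_x and f at those candidates.
  x = -4: f_y(-4, y) = 2*y + 3; no integer root y with |y| ≤ 4.
  x = -3: f_y(-3, y) = 2*y + 2; vanishes at y ∈ {-1}. (-3, -1): f_x = 0, f = 0 — SINGULAR.
  x = -2: f_y(-2, y) = 2*y + 3; no integer root y with |y| ≤ 4.
  x = -1: f_y(-1, y) = 2*y + 6; vanishes at y ∈ {-3}. (-1, -3): f_x = 4 ≠ 0.
  x = 0: f_y(0, y) = 2*y + 11; no integer root y with |y| ≤ 4.
  x = 1: f_y(1, y) = 2*y + 18; no integer root y with |y| ≤ 4.
  x = 2: f_y(2, y) = 2*y + 27; no integer root y with |y| ≤ 4.
  x = 3: f_y(3, y) = 2*y + 38; no integer root y with |y| ≤ 4.
  x = 4: f_y(4, y) = 2*y + 51; no integer root y with |y| ≤ 4.
Only singular point on the grid: (-3, -1).
Classify: substitute x = -3 + u, y = -1 + v and expand: f = u**3 + u**2*v + v**2.
No constant or linear terms (consistent with a singular point). Quadratic part: v**2. Cubic part: u**3 + u**2*v.
The quadratic part v**2 is a perfect square, so there is a single (double) tangent line v = 0, i.e. y = -1. Restricting the cubic part to that line (v = 0) leaves u**3 ≠ 0, so f is not divisible by v and the branch is v² ≈ -u**3 to lowest order — this is a cusp.
Classification: cusp.


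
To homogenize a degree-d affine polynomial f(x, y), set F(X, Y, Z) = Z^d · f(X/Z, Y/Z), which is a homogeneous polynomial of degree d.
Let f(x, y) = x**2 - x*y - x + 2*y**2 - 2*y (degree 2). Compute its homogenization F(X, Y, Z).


F(X, Y, Z) = X**2 - X*Y - X*Z + 2*Y**2 - 2*Y*Z

deg(f) = 2.
Substitute x = X/Z, y = Y/Z into f, then multiply by Z^2.
  monomial 1·x^2·y^0 ↦ 1·X^2·Y^0·Z^0.
  monomial -1·x^1·y^1 ↦ -1·X^1·Y^1·Z^0.
  monomial -1·x^1·y^0 ↦ -1·X^1·Y^0·Z^1.
  monomial 2·x^0·y^2 ↦ 2·X^0·Y^2·Z^0.
  monomial -2·x^0·y^1 ↦ -2·X^0·Y^1·Z^1.
Collecting: F(X, Y, Z) = X**2 - X*Y - X*Z + 2*Y**2 - 2*Y*Z.


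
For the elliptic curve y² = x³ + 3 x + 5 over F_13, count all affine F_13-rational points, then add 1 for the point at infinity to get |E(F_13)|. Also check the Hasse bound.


Affine points = {(1, 3), (1, 10), (4, 4), (4, 9), (11, 2), (11, 11), (12, 1), (12, 12)}; affine count = 8; |E(F_13)| = 9.

Discriminant check: Δ ∝ 4a³ + 27b² = 4·3³ + 27·5² = 4·27 + 27·25 ≡ 3 (mod 13). Nonzero ⇒ E is nonsingular.
For each x ∈ F_13, compute rhs = x³ + 3·x + 5 mod 13, then count y ∈ F_13 with y² ≡ rhs.
  x = 0: rhs = 5, matching y values: none (0 points).
  x = 1: rhs = 9, matching y values: 3, 10 (2 points).
  x = 2: rhs = 6, matching y values: none (0 points).
  x = 3: rhs = 2, matching y values: none (0 points).
  x = 4: rhs = 3, matching y values: 4, 9 (2 points).
  x = 5: rhs = 2, matching y values: none (0 points).
  x = 6: rhs = 5, matching y values: none (0 points).
  x = 7: rhs = 5, matching y values: none (0 points).
  x = 8: rhs = 8, matching y values: none (0 points).
  x = 9: rhs = 7, matching y values: none (0 points).
  x = 10: rhs = 8, matching y values: none (0 points).
  x = 11: rhs = 4, matching y values: 2, 11 (2 points).
  x = 12: rhs = 1, matching y values: 1, 12 (2 points).
Total affine count: 8.
Full point count |E(F_13)| = 8 + 1 = 9.
Hasse bound: |9 − (13+1)| = |-5| = 5 ≤ 2√13 ≈ 7.2111 ✓.


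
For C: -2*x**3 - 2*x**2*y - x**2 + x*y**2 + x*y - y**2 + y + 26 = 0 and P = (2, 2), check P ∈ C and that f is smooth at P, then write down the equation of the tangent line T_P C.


Tangent line at P: -38*x - y + 78 = 0.

Step 1: f(2, 2) = 0, so P lies on C.
Step 2: partial derivatives
  f_x(x, y) = -6*x**2 - 4*x*y - 2*x + y**2 + y, f_y(x, y) = -2*x**2 + 2*x*y + x - 2*y + 1.
  f_x(P) = -38, f_y(P) = -1 (gradient nonzero, so P is smooth).
Step 3: tangent line at P: -38·(x − 2) + -1·(y − 2) = 0.
Expanding: -38*x - y + 78 = 0.


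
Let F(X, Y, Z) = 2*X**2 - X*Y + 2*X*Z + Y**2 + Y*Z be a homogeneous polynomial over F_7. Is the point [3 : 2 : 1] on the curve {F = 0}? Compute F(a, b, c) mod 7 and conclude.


F(3,2,1) ≡ 3 (mod 7); P is NOT on the curve.

Evaluate F(3, 2, 1) term-by-term (mod 7).
  2*X**2 ↦ 2·9·1·1 = 18
  -X*Y ↦ -1·3·2·1 = -6
  2*X*Z ↦ 2·3·1·1 = 6
  Y**2 ↦ 1·1·4·1 = 4
  Y*Z ↦ 1·1·2·1 = 2
Sum: F(3, 2, 1) = (18) + (-6) + (6) + (4) + (2) = 24.
Reducing mod 7: 24 ≡ 3 (mod 7).
Since F(a, b, c) ≡ 3 ≠ 0 (mod 7), P does NOT lie on the curve.


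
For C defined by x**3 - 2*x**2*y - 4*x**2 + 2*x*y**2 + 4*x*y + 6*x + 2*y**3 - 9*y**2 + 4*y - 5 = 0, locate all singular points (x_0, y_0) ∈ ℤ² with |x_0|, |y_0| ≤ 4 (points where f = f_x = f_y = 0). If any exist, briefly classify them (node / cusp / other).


Singular points: {(2, 1)}; classification: cusp.

Compute partial derivatives:
  f_x = 3*x**2 - 4*x*y - 8*x + 2*y**2 + 4*y + 6.
  f_y = -2*x**2 + 4*x*y + 4*x + 6*y**2 - 18*y + 4.
Scan x_0 ∈ {−4, ..., 4}. For each x_0, f_y(x_0, y) is a polynomial in y; find its integer roots y ∈ {−4, ..., 4}, then test f_x and f at those candidates.
  x = -4: f_y(-4, y) = 6*y**2 - 34*y - 44; no integer root y with |y| ≤ 4.
  x = -3: f_y(-3, y) = 6*y**2 - 30*y - 26; no integer root y with |y| ≤ 4.
  x = -2: f_y(-2, y) = 6*y**2 - 26*y - 12; no integer root y with |y| ≤ 4.
  x = -1: f_y(-1, y) = 6*y**2 - 22*y - 2; no integer root y with |y| ≤ 4.
  x = 0: f_y(0, y) = 6*y**2 - 18*y + 4; no integer root y with |y| ≤ 4.
  x = 1: f_y(1, y) = 6*y**2 - 14*y + 6; no integer root y with |y| ≤ 4.
  x = 2: f_y(2, y) = 6*y**2 - 10*y + 4; vanishes at y ∈ {1}. (2, 1): f_x = 0, f = 0 — SINGULAR.
  x = 3: f_y(3, y) = 6*y**2 - 6*y - 2; no integer root y with |y| ≤ 4.
  x = 4: f_y(4, y) = 6*y**2 - 2*y - 12; no integer root y with |y| ≤ 4.
Only singular point on the grid: (2, 1).
Classify: substitute x = 2 + u, y = 1 + v and expand: f = u**3 - 2*u**2*v + 2*u*v**2 + 2*v**3 + v**2.
No constant or linear terms (consistent with a singular point). Quadratic part: v**2. Cubic part: u**3 - 2*u**2*v + 2*u*v**2 + 2*v**3.
The quadratic part v**2 is a perfect square, so there is a single (double) tangent line v = 0, i.e. y = 1. Restricting the cubic part to that line (v = 0) leaves u**3 ≠ 0, so f is not divisible by v and the branch is v² ≈ -u**3 to lowest order — this is a cusp.
Classification: cusp.


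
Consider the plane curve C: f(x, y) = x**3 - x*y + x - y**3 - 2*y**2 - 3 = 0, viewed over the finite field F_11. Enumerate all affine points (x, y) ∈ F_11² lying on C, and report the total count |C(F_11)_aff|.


Affine F_11-points: {(0, 4), (1, 8), (2, 3), (2, 8), (2, 9), (3, 9), (5, 4), (6, 4), (6, 7), (6, 9), (7, 7), (8, 0), (8, 1), (8, 8), (9, 7)}; count = 15.

For each of the 121 pairs (x, y) ∈ F_11², evaluate f(x, y) mod 11. Record the zeros.
  x = 0: [0↦8, 1↦5, 2↦3, 3↦7, 4↦0, 5↦9, 6↦6, 7↦7, 8↦6, 9↦8, 10↦7]  zeros at y ∈ {4}
  x = 1: [0↦10, 1↦6, 2↦3, 3↦6, 4↦9, 5↦6, 6↦2, 7↦2, 8↦0, 9↦1, 10↦10]  zeros at y ∈ {8}
  x = 2: [0↦7, 1↦2, 2↦9, 3↦0, 4↦2, 5↦9, 6↦4, 7↦3, 8↦0, 9↦0, 10↦8]  zeros at y ∈ {3, 8, 9}
  x = 3: [0↦5, 1↦10, 2↦5, 3↦6, 4↦7, 5↦2, 6↦7, 7↦5, 8↦1, 9↦0, 10↦7]  zeros at y ∈ {9}
  x = 4: [0↦10, 1↦3, 2↦8, 3↦8, 4↦8, 5↦2, 6↦6, 7↦3, 8↦9, 9↦7, 10↦2]  zeros at y ∈ ∅
  x = 5: [0↦6, 1↦9, 2↦2, 3↦1, 4↦0, 5↦4, 6↦7, 7↦3, 8↦8, 9↦5, 10↦10]  zeros at y ∈ {4}
  x = 6: [0↦10, 1↦1, 2↦4, 3↦2, 4↦0, 5↦3, 6↦5, 7↦0, 8↦4, 9↦0, 10↦4]  zeros at y ∈ {4, 7, 9}
  x = 7: [0↦6, 1↦7, 2↦9, 3↦6, 4↦3, 5↦5, 6↦6, 7↦0, 8↦3, 9↦9, 10↦1]  zeros at y ∈ {7}
  x = 8: [0↦0, 1↦0, 2↦1, 3↦8, 4↦4, 5↦5, 6↦5, 7↦9, 8↦0, 9↦5, 10↦7]  zeros at y ∈ {0, 1, 8}
  x = 9: [0↦9, 1↦8, 2↦8, 3↦3, 4↦9, 5↦9, 6↦8, 7↦0, 8↦1, 9↦5, 10↦6]  zeros at y ∈ {7}
  x = 10: [0↦6, 1↦4, 2↦3, 3↦8, 4↦2, 5↦1, 6↦10, 7↦1, 8↦1, 9↦4, 10↦4]  zeros at y ∈ ∅
Collecting zeros: affine points = {(0, 4), (1, 8), (2, 3), (2, 8), (2, 9), (3, 9), (5, 4), (6, 4), (6, 7), (6, 9), (7, 7), (8, 0), (8, 1), (8, 8), (9, 7)}.
Total count |C(F_11)_aff| = 15.


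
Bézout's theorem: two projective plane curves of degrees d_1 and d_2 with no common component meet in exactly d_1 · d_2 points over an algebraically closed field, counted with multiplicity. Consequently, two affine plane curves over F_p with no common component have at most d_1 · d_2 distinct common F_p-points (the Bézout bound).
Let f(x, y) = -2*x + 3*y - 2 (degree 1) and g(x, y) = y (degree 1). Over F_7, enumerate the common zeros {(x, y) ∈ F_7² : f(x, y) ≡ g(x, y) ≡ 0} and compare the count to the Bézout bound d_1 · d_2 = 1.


Common zeros: {(6, 0)}; count = 1; Bézout bound = 1.

deg(f) = 1, deg(g) = 1, so Bézout bound = 1.
Scan x ∈ F_7. For each x, list the y ∈ F_7 with f(x, y) ≡ 0 and those with g(x, y) ≡ 0 (mod 7); the common zeros in that column are the intersection.
  x = 0: f ≡ 0 at y ∈ {3}; g ≡ 0 at y ∈ {0}; common: ∅.
  x = 1: f ≡ 0 at y ∈ {6}; g ≡ 0 at y ∈ {0}; common: ∅.
  x = 2: f ≡ 0 at y ∈ {2}; g ≡ 0 at y ∈ {0}; common: ∅.
  x = 3: f ≡ 0 at y ∈ {5}; g ≡ 0 at y ∈ {0}; common: ∅.
  x = 4: f ≡ 0 at y ∈ {1}; g ≡ 0 at y ∈ {0}; common: ∅.
  x = 5: f ≡ 0 at y ∈ {4}; g ≡ 0 at y ∈ {0}; common: ∅.
  x = 6: f ≡ 0 at y ∈ {0}; g ≡ 0 at y ∈ {0}; common: {0}.
Collecting: common zeros = {(6, 0)}, so the count is 1.
Comparison with the Bézout bound: 1 ≤ 1 = deg(f)·deg(g), as expected for curves with no common component (the bound is attained).


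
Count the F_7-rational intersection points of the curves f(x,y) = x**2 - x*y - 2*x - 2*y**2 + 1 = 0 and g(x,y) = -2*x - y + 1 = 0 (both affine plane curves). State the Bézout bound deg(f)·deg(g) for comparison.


Common zeros: ∅; count = 0; Bézout bound = 2.

deg(f) = 2, deg(g) = 1, so Bézout bound = 2.
Scan x ∈ F_7. For each x, list the y ∈ F_7 with f(x, y) ≡ 0 and those with g(x, y) ≡ 0 (mod 7); the common zeros in that column are the intersection.
  x = 0: f ≡ 0 at y ∈ {2, 5}; g ≡ 0 at y ∈ {1}; common: ∅.
  x = 1: f ≡ 0 at y ∈ {0, 3}; g ≡ 0 at y ∈ {6}; common: ∅.
  x = 2: f ≡ 0 at y ∈ ∅; g ≡ 0 at y ∈ {4}; common: ∅.
  x = 3: f ≡ 0 at y ∈ ∅; g ≡ 0 at y ∈ {2}; common: ∅.
  x = 4: f ≡ 0 at y ∈ {2, 3}; g ≡ 0 at y ∈ {0}; common: ∅.
  x = 5: f ≡ 0 at y ∈ ∅; g ≡ 0 at y ∈ {5}; common: ∅.
  x = 6: f ≡ 0 at y ∈ ∅; g ≡ 0 at y ∈ {3}; common: ∅.
Collecting: common zeros = ∅, so the count is 0.
Comparison with the Bézout bound: 0 ≤ 2 = deg(f)·deg(g), as expected for curves with no common component (the affine F_7-count falls short of the bound because intersections may lie at infinity, over extension fields, or carry multiplicity).


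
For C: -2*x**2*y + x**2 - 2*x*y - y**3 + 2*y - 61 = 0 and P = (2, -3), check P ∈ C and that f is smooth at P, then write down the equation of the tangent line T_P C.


Tangent line at P: 34*x - 37*y - 179 = 0.

Step 1: f(2, -3) = 0, so P lies on C.
Step 2: partial derivatives
  f_x(x, y) = -4*x*y + 2*x - 2*y, f_y(x, y) = -2*x**2 - 2*x - 3*y**2 + 2.
  f_x(P) = 34, f_y(P) = -37 (gradient nonzero, so P is smooth).
Step 3: tangent line at P: 34·(x − 2) + -37·(y − -3) = 0.
Expanding: 34*x - 37*y - 179 = 0.


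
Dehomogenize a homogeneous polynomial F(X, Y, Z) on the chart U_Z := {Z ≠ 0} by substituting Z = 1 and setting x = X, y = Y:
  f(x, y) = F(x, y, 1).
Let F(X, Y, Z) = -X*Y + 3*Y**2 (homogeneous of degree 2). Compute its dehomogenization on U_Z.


f(x, y) = -x*y + 3*y**2

On U_Z we set Z = 1. Each monomial c·X^i·Y^j·Z^k in F becomes c·x^i·y^j·1^k = c·x^i·y^j.
Substituting Z = 1: F(X, Y, 1) = -x*y + 3*y**2.
Note: deg(f) ≤ deg(F) = 2; strict inequality happens when F is divisible by Z (lost terms).


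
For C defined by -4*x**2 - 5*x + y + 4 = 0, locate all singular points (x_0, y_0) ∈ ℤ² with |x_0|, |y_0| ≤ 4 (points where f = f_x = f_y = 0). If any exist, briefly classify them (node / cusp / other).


No singular points in the scanned grid; C is smooth there.

Compute partial derivatives:
  f_x = -8*x - 5.
  f_y = 1.
f_y = 1 is a nonzero constant, so f_y never vanishes: no point (x, y) can satisfy f = f_x = f_y = 0. In particular no (x, y) ∈ {−4, ..., 4}² is singular; the curve is smooth.


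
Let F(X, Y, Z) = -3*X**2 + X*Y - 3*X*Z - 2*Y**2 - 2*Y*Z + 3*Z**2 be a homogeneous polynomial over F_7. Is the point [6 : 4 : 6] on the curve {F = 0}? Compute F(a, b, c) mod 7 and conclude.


F(6,4,6) ≡ 4 (mod 7); P is NOT on the curve.

Evaluate F(6, 4, 6) term-by-term (mod 7).
  -3*X**2 ↦ -3·36·1·1 = -108
  X*Y ↦ 1·6·4·1 = 24
  -3*X*Z ↦ -3·6·1·6 = -108
  -2*Y**2 ↦ -2·1·16·1 = -32
  -2*Y*Z ↦ -2·1·4·6 = -48
  3*Z**2 ↦ 3·1·1·36 = 108
Sum: F(6, 4, 6) = (-108) + (24) + (-108) + (-32) + (-48) + (108) = -164.
Reducing mod 7: -164 ≡ 4 (mod 7).
Since F(a, b, c) ≡ 4 ≠ 0 (mod 7), P does NOT lie on the curve.


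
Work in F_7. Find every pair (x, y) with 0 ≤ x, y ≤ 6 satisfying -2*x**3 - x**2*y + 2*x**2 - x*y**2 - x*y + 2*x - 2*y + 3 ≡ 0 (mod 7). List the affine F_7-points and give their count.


Affine F_7-points: {(0, 5), (1, 1), (1, 2), (2, 5), (5, 1)}; count = 5.

For each of the 49 pairs (x, y) ∈ F_7², evaluate f(x, y) mod 7. Record the zeros.
  x = 0: [0↦3, 1↦1, 2↦6, 3↦4, 4↦2, 5↦0, 6↦5]  zeros at y ∈ {5}
  x = 1: [0↦5, 1↦0, 2↦0, 3↦5, 4↦1, 5↦2, 6↦1]  zeros at y ∈ {1, 2}
  x = 2: [0↦6, 1↦3, 2↦3, 3↦6, 4↦5, 5↦0, 6↦5]  zeros at y ∈ {5}
  x = 3: [0↦1, 1↦5, 2↦3, 3↦2, 4↦2, 5↦3, 6↦5]  zeros at y ∈ ∅
  x = 4: [0↦6, 1↦1, 2↦2, 3↦2, 4↦1, 5↦6, 6↦3]  zeros at y ∈ ∅
  x = 5: [0↦2, 1↦0, 2↦2, 3↦1, 4↦4, 5↦4, 6↦1]  zeros at y ∈ {1}
  x = 6: [0↦5, 1↦4, 2↦5, 3↦1, 4↦6, 5↦6, 6↦1]  zeros at y ∈ ∅
Collecting zeros: affine points = {(0, 5), (1, 1), (1, 2), (2, 5), (5, 1)}.
Total count |C(F_7)_aff| = 5.


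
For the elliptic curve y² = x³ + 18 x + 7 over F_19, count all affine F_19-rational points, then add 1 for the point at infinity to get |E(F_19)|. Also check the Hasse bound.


Affine points = {(0, 8), (0, 11), (1, 8), (1, 11), (7, 1), (7, 18), (8, 6), (8, 13), (9, 9), (9, 10), (10, 3), (10, 16), (11, 4), (11, 15), (13, 5), (13, 14), (14, 1), (14, 18), (15, 2), (15, 17), (17, 1), (17, 18), (18, 8), (18, 11)}; affine count = 24; |E(F_19)| = 25.

Discriminant check: Δ ∝ 4a³ + 27b² = 4·18³ + 27·7² = 4·5832 + 27·49 ≡ 8 (mod 19). Nonzero ⇒ E is nonsingular.
For each x ∈ F_19, compute rhs = x³ + 18·x + 7 mod 19, then count y ∈ F_19 with y² ≡ rhs.
  x = 0: rhs = 7, matching y values: 8, 11 (2 points).
  x = 1: rhs = 7, matching y values: 8, 11 (2 points).
  x = 2: rhs = 13, matching y values: none (0 points).
  x = 3: rhs = 12, matching y values: none (0 points).
  x = 4: rhs = 10, matching y values: none (0 points).
  x = 5: rhs = 13, matching y values: none (0 points).
  x = 6: rhs = 8, matching y values: none (0 points).
  x = 7: rhs = 1, matching y values: 1, 18 (2 points).
  x = 8: rhs = 17, matching y values: 6, 13 (2 points).
  x = 9: rhs = 5, matching y values: 9, 10 (2 points).
  x = 10: rhs = 9, matching y values: 3, 16 (2 points).
  x = 11: rhs = 16, matching y values: 4, 15 (2 points).
  x = 12: rhs = 13, matching y values: none (0 points).
  x = 13: rhs = 6, matching y values: 5, 14 (2 points).
  x = 14: rhs = 1, matching y values: 1, 18 (2 points).
  x = 15: rhs = 4, matching y values: 2, 17 (2 points).
  x = 16: rhs = 2, matching y values: none (0 points).
  x = 17: rhs = 1, matching y values: 1, 18 (2 points).
  x = 18: rhs = 7, matching y values: 8, 11 (2 points).
Total affine count: 24.
Full point count |E(F_19)| = 24 + 1 = 25.
Hasse bound: |25 − (19+1)| = |5| = 5 ≤ 2√19 ≈ 8.7178 ✓.


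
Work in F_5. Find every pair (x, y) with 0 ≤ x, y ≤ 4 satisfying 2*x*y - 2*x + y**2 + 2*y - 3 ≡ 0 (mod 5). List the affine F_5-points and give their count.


Affine F_5-points: {(0, 1), (0, 2), (1, 0), (1, 1), (2, 1), (2, 3), (3, 1), (4, 1), (4, 4)}; count = 9.

For each of the 25 pairs (x, y) ∈ F_5², evaluate f(x, y) mod 5. Record the zeros.
  x = 0: [0↦2, 1↦0, 2↦0, 3↦2, 4↦1]  zeros at y ∈ {1, 2}
  x = 1: [0↦0, 1↦0, 2↦2, 3↦1, 4↦2]  zeros at y ∈ {0, 1}
  x = 2: [0↦3, 1↦0, 2↦4, 3↦0, 4↦3]  zeros at y ∈ {1, 3}
  x = 3: [0↦1, 1↦0, 2↦1, 3↦4, 4↦4]  zeros at y ∈ {1}
  x = 4: [0↦4, 1↦0, 2↦3, 3↦3, 4↦0]  zeros at y ∈ {1, 4}
Collecting zeros: affine points = {(0, 1), (0, 2), (1, 0), (1, 1), (2, 1), (2, 3), (3, 1), (4, 1), (4, 4)}.
Total count |C(F_5)_aff| = 9.


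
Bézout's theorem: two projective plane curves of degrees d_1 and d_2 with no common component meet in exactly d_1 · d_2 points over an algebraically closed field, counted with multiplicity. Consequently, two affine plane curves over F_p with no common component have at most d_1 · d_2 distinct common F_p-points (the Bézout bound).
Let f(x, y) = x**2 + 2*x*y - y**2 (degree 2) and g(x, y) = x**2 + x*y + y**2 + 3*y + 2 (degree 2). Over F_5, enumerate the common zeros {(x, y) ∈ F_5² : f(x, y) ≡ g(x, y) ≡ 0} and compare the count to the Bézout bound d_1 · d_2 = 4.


Common zeros: ∅; count = 0; Bézout bound = 4.

deg(f) = 2, deg(g) = 2, so Bézout bound = 4.
Scan x ∈ F_5. For each x, list the y ∈ F_5 with f(x, y) ≡ 0 and those with g(x, y) ≡ 0 (mod 5); the common zeros in that column are the intersection.
  x = 0: f ≡ 0 at y ∈ {0}; g ≡ 0 at y ∈ {3, 4}; common: ∅.
  x = 1: f ≡ 0 at y ∈ ∅; g ≡ 0 at y ∈ {2, 4}; common: ∅.
  x = 2: f ≡ 0 at y ∈ ∅; g ≡ 0 at y ∈ {2, 3}; common: ∅.
  x = 3: f ≡ 0 at y ∈ ∅; g ≡ 0 at y ∈ ∅; common: ∅.
  x = 4: f ≡ 0 at y ∈ ∅; g ≡ 0 at y ∈ ∅; common: ∅.
Collecting: common zeros = ∅, so the count is 0.
Comparison with the Bézout bound: 0 ≤ 4 = deg(f)·deg(g), as expected for curves with no common component (the affine F_5-count falls short of the bound because intersections may lie at infinity, over extension fields, or carry multiplicity).


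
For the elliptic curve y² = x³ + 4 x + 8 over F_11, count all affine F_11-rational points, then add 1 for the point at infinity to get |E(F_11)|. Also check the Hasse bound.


Affine points = {(3, 5), (3, 6), (4, 0), (7, 4), (7, 7), (9, 5), (9, 6), (10, 5), (10, 6)}; affine count = 9; |E(F_11)| = 10.

Discriminant check: Δ ∝ 4a³ + 27b² = 4·4³ + 27·8² = 4·64 + 27·64 ≡ 4 (mod 11). Nonzero ⇒ E is nonsingular.
For each x ∈ F_11, compute rhs = x³ + 4·x + 8 mod 11, then count y ∈ F_11 with y² ≡ rhs.
  x = 0: rhs = 8, matching y values: none (0 points).
  x = 1: rhs = 2, matching y values: none (0 points).
  x = 2: rhs = 2, matching y values: none (0 points).
  x = 3: rhs = 3, matching y values: 5, 6 (2 points).
  x = 4: rhs = 0, matching y values: 0 (1 points).
  x = 5: rhs = 10, matching y values: none (0 points).
  x = 6: rhs = 6, matching y values: none (0 points).
  x = 7: rhs = 5, matching y values: 4, 7 (2 points).
  x = 8: rhs = 2, matching y values: none (0 points).
  x = 9: rhs = 3, matching y values: 5, 6 (2 points).
  x = 10: rhs = 3, matching y values: 5, 6 (2 points).
Total affine count: 9.
Full point count |E(F_11)| = 9 + 1 = 10.
Hasse bound: |10 − (11+1)| = |-2| = 2 ≤ 2√11 ≈ 6.6332 ✓.


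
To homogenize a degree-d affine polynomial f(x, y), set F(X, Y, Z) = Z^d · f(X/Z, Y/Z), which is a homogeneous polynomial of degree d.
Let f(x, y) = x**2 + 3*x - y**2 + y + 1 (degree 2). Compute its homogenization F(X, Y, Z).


F(X, Y, Z) = X**2 + 3*X*Z - Y**2 + Y*Z + Z**2

deg(f) = 2.
Substitute x = X/Z, y = Y/Z into f, then multiply by Z^2.
  monomial 1·x^2·y^0 ↦ 1·X^2·Y^0·Z^0.
  monomial 3·x^1·y^0 ↦ 3·X^1·Y^0·Z^1.
  monomial -1·x^0·y^2 ↦ -1·X^0·Y^2·Z^0.
  monomial 1·x^0·y^1 ↦ 1·X^0·Y^1·Z^1.
  monomial 1·x^0·y^0 ↦ 1·X^0·Y^0·Z^2.
Collecting: F(X, Y, Z) = X**2 + 3*X*Z - Y**2 + Y*Z + Z**2.


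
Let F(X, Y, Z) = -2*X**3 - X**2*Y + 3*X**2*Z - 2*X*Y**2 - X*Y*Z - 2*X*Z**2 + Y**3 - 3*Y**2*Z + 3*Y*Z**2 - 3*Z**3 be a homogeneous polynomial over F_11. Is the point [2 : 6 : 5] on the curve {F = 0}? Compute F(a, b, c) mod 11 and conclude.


F(2,6,5) ≡ 6 (mod 11); P is NOT on the curve.

Evaluate F(2, 6, 5) term-by-term (mod 11).
  -2*X**3 ↦ -2·8·1·1 = -16
  -X**2*Y ↦ -1·4·6·1 = -24
  3*X**2*Z ↦ 3·4·1·5 = 60
  -2*X*Y**2 ↦ -2·2·36·1 = -144
  -X*Y*Z ↦ -1·2·6·5 = -60
  -2*X*Z**2 ↦ -2·2·1·25 = -100
  Y**3 ↦ 1·1·216·1 = 216
  -3*Y**2*Z ↦ -3·1·36·5 = -540
  3*Y*Z**2 ↦ 3·1·6·25 = 450
  -3*Z**3 ↦ -3·1·1·125 = -375
Sum: F(2, 6, 5) = (-16) + (-24) + (60) + (-144) + (-60) + (-100) + (216) + (-540) + (450) + (-375) = -533.
Reducing mod 11: -533 ≡ 6 (mod 11).
Since F(a, b, c) ≡ 6 ≠ 0 (mod 11), P does NOT lie on the curve.
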